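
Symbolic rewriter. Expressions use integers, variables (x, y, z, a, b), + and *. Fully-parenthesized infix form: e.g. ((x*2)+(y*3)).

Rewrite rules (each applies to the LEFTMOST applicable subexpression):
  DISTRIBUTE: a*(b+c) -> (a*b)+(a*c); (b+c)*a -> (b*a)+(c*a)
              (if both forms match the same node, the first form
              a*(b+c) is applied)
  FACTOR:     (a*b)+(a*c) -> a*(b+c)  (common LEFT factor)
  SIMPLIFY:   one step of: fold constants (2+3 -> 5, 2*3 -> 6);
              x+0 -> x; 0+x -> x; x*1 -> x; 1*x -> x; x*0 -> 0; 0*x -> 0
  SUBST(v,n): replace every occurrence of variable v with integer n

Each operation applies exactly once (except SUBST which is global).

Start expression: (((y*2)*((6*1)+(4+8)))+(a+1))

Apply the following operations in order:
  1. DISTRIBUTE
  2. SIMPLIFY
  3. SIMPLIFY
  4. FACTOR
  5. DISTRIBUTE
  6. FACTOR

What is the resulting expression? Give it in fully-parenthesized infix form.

Answer: (((y*2)*(6+12))+(a+1))

Derivation:
Start: (((y*2)*((6*1)+(4+8)))+(a+1))
Apply DISTRIBUTE at L (target: ((y*2)*((6*1)+(4+8)))): (((y*2)*((6*1)+(4+8)))+(a+1)) -> ((((y*2)*(6*1))+((y*2)*(4+8)))+(a+1))
Apply SIMPLIFY at LLR (target: (6*1)): ((((y*2)*(6*1))+((y*2)*(4+8)))+(a+1)) -> ((((y*2)*6)+((y*2)*(4+8)))+(a+1))
Apply SIMPLIFY at LRR (target: (4+8)): ((((y*2)*6)+((y*2)*(4+8)))+(a+1)) -> ((((y*2)*6)+((y*2)*12))+(a+1))
Apply FACTOR at L (target: (((y*2)*6)+((y*2)*12))): ((((y*2)*6)+((y*2)*12))+(a+1)) -> (((y*2)*(6+12))+(a+1))
Apply DISTRIBUTE at L (target: ((y*2)*(6+12))): (((y*2)*(6+12))+(a+1)) -> ((((y*2)*6)+((y*2)*12))+(a+1))
Apply FACTOR at L (target: (((y*2)*6)+((y*2)*12))): ((((y*2)*6)+((y*2)*12))+(a+1)) -> (((y*2)*(6+12))+(a+1))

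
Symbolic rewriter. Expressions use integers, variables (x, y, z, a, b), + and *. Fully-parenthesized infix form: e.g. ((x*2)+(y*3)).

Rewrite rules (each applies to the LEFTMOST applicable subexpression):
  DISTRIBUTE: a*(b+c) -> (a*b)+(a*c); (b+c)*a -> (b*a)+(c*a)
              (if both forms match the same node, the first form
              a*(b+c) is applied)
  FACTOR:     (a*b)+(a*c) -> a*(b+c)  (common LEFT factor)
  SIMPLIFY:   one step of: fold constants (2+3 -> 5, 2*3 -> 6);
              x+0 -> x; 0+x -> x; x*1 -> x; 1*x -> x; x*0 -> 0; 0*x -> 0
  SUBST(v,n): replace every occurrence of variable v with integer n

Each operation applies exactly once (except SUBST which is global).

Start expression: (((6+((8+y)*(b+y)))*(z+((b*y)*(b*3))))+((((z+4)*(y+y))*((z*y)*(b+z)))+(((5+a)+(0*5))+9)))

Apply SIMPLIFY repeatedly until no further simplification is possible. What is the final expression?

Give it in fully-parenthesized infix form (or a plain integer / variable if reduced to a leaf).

Answer: (((6+((8+y)*(b+y)))*(z+((b*y)*(b*3))))+((((z+4)*(y+y))*((z*y)*(b+z)))+((5+a)+9)))

Derivation:
Start: (((6+((8+y)*(b+y)))*(z+((b*y)*(b*3))))+((((z+4)*(y+y))*((z*y)*(b+z)))+(((5+a)+(0*5))+9)))
Step 1: at RRLR: (0*5) -> 0; overall: (((6+((8+y)*(b+y)))*(z+((b*y)*(b*3))))+((((z+4)*(y+y))*((z*y)*(b+z)))+(((5+a)+(0*5))+9))) -> (((6+((8+y)*(b+y)))*(z+((b*y)*(b*3))))+((((z+4)*(y+y))*((z*y)*(b+z)))+(((5+a)+0)+9)))
Step 2: at RRL: ((5+a)+0) -> (5+a); overall: (((6+((8+y)*(b+y)))*(z+((b*y)*(b*3))))+((((z+4)*(y+y))*((z*y)*(b+z)))+(((5+a)+0)+9))) -> (((6+((8+y)*(b+y)))*(z+((b*y)*(b*3))))+((((z+4)*(y+y))*((z*y)*(b+z)))+((5+a)+9)))
Fixed point: (((6+((8+y)*(b+y)))*(z+((b*y)*(b*3))))+((((z+4)*(y+y))*((z*y)*(b+z)))+((5+a)+9)))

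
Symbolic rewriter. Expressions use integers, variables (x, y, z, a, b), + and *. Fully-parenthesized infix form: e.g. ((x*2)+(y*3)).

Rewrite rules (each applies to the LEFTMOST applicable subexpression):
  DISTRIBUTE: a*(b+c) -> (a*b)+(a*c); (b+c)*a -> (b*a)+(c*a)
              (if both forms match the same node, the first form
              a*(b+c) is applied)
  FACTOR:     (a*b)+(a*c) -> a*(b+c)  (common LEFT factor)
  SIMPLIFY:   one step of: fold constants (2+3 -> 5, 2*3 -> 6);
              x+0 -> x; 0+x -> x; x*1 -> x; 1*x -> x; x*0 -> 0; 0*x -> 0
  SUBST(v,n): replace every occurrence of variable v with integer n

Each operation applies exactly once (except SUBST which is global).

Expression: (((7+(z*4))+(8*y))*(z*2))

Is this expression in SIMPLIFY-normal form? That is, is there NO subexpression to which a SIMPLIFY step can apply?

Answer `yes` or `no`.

Answer: yes

Derivation:
Expression: (((7+(z*4))+(8*y))*(z*2))
Scanning for simplifiable subexpressions (pre-order)...
  at root: (((7+(z*4))+(8*y))*(z*2)) (not simplifiable)
  at L: ((7+(z*4))+(8*y)) (not simplifiable)
  at LL: (7+(z*4)) (not simplifiable)
  at LLR: (z*4) (not simplifiable)
  at LR: (8*y) (not simplifiable)
  at R: (z*2) (not simplifiable)
Result: no simplifiable subexpression found -> normal form.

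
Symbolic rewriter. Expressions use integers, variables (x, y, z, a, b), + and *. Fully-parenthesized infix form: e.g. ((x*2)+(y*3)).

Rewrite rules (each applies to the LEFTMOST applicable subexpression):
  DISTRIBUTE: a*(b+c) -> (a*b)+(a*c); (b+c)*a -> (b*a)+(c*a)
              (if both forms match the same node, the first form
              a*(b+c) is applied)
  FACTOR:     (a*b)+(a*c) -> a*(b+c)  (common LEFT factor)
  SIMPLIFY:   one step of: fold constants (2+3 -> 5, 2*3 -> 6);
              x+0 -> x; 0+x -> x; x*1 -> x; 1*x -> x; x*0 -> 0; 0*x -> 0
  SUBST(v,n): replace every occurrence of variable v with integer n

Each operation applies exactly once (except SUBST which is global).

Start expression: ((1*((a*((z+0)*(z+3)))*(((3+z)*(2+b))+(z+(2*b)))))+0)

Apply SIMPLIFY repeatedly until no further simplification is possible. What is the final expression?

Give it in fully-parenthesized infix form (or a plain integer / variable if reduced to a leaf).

Start: ((1*((a*((z+0)*(z+3)))*(((3+z)*(2+b))+(z+(2*b)))))+0)
Step 1: at root: ((1*((a*((z+0)*(z+3)))*(((3+z)*(2+b))+(z+(2*b)))))+0) -> (1*((a*((z+0)*(z+3)))*(((3+z)*(2+b))+(z+(2*b))))); overall: ((1*((a*((z+0)*(z+3)))*(((3+z)*(2+b))+(z+(2*b)))))+0) -> (1*((a*((z+0)*(z+3)))*(((3+z)*(2+b))+(z+(2*b)))))
Step 2: at root: (1*((a*((z+0)*(z+3)))*(((3+z)*(2+b))+(z+(2*b))))) -> ((a*((z+0)*(z+3)))*(((3+z)*(2+b))+(z+(2*b)))); overall: (1*((a*((z+0)*(z+3)))*(((3+z)*(2+b))+(z+(2*b))))) -> ((a*((z+0)*(z+3)))*(((3+z)*(2+b))+(z+(2*b))))
Step 3: at LRL: (z+0) -> z; overall: ((a*((z+0)*(z+3)))*(((3+z)*(2+b))+(z+(2*b)))) -> ((a*(z*(z+3)))*(((3+z)*(2+b))+(z+(2*b))))
Fixed point: ((a*(z*(z+3)))*(((3+z)*(2+b))+(z+(2*b))))

Answer: ((a*(z*(z+3)))*(((3+z)*(2+b))+(z+(2*b))))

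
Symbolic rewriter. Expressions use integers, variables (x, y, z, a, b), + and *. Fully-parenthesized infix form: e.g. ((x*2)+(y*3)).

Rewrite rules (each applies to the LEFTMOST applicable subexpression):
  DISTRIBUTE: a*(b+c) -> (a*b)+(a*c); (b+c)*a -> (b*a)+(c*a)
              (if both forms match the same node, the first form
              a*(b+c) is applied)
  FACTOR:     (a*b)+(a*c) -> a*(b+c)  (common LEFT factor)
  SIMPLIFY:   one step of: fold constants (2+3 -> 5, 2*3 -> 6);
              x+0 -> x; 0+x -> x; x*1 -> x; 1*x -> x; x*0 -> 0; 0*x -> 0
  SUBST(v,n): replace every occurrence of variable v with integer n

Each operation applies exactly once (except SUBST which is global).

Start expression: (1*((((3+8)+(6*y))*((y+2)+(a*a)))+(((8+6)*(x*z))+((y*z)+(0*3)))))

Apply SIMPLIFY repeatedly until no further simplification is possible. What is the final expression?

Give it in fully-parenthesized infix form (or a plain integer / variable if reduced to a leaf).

Answer: (((11+(6*y))*((y+2)+(a*a)))+((14*(x*z))+(y*z)))

Derivation:
Start: (1*((((3+8)+(6*y))*((y+2)+(a*a)))+(((8+6)*(x*z))+((y*z)+(0*3)))))
Step 1: at root: (1*((((3+8)+(6*y))*((y+2)+(a*a)))+(((8+6)*(x*z))+((y*z)+(0*3))))) -> ((((3+8)+(6*y))*((y+2)+(a*a)))+(((8+6)*(x*z))+((y*z)+(0*3)))); overall: (1*((((3+8)+(6*y))*((y+2)+(a*a)))+(((8+6)*(x*z))+((y*z)+(0*3))))) -> ((((3+8)+(6*y))*((y+2)+(a*a)))+(((8+6)*(x*z))+((y*z)+(0*3))))
Step 2: at LLL: (3+8) -> 11; overall: ((((3+8)+(6*y))*((y+2)+(a*a)))+(((8+6)*(x*z))+((y*z)+(0*3)))) -> (((11+(6*y))*((y+2)+(a*a)))+(((8+6)*(x*z))+((y*z)+(0*3))))
Step 3: at RLL: (8+6) -> 14; overall: (((11+(6*y))*((y+2)+(a*a)))+(((8+6)*(x*z))+((y*z)+(0*3)))) -> (((11+(6*y))*((y+2)+(a*a)))+((14*(x*z))+((y*z)+(0*3))))
Step 4: at RRR: (0*3) -> 0; overall: (((11+(6*y))*((y+2)+(a*a)))+((14*(x*z))+((y*z)+(0*3)))) -> (((11+(6*y))*((y+2)+(a*a)))+((14*(x*z))+((y*z)+0)))
Step 5: at RR: ((y*z)+0) -> (y*z); overall: (((11+(6*y))*((y+2)+(a*a)))+((14*(x*z))+((y*z)+0))) -> (((11+(6*y))*((y+2)+(a*a)))+((14*(x*z))+(y*z)))
Fixed point: (((11+(6*y))*((y+2)+(a*a)))+((14*(x*z))+(y*z)))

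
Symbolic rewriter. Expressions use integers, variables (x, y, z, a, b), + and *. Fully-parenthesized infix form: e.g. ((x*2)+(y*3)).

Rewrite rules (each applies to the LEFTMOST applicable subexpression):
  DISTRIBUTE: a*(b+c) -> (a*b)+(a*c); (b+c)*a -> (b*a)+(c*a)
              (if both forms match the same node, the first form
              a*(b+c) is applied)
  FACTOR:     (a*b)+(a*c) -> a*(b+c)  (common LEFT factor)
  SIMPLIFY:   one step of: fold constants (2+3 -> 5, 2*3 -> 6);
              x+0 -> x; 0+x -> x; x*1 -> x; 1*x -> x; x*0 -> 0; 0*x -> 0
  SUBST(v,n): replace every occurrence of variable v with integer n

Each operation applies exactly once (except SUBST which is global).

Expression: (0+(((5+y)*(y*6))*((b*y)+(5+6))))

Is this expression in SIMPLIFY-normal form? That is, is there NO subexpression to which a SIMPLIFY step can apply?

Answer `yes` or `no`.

Answer: no

Derivation:
Expression: (0+(((5+y)*(y*6))*((b*y)+(5+6))))
Scanning for simplifiable subexpressions (pre-order)...
  at root: (0+(((5+y)*(y*6))*((b*y)+(5+6)))) (SIMPLIFIABLE)
  at R: (((5+y)*(y*6))*((b*y)+(5+6))) (not simplifiable)
  at RL: ((5+y)*(y*6)) (not simplifiable)
  at RLL: (5+y) (not simplifiable)
  at RLR: (y*6) (not simplifiable)
  at RR: ((b*y)+(5+6)) (not simplifiable)
  at RRL: (b*y) (not simplifiable)
  at RRR: (5+6) (SIMPLIFIABLE)
Found simplifiable subexpr at path root: (0+(((5+y)*(y*6))*((b*y)+(5+6))))
One SIMPLIFY step would give: (((5+y)*(y*6))*((b*y)+(5+6)))
-> NOT in normal form.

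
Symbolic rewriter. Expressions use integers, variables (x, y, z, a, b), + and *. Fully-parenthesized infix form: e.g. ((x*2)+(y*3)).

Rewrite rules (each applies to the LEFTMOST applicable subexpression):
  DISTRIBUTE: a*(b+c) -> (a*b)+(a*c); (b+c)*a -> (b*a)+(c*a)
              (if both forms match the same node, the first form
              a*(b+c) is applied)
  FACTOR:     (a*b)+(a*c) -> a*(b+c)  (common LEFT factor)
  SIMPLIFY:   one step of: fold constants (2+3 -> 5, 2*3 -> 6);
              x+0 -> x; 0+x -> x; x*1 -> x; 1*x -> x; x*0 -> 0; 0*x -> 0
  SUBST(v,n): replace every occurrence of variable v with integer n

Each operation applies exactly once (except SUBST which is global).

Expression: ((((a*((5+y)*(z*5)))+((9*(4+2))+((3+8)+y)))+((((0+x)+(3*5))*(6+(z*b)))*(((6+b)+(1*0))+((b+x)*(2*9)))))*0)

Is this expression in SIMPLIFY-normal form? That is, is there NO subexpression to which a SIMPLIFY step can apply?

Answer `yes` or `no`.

Expression: ((((a*((5+y)*(z*5)))+((9*(4+2))+((3+8)+y)))+((((0+x)+(3*5))*(6+(z*b)))*(((6+b)+(1*0))+((b+x)*(2*9)))))*0)
Scanning for simplifiable subexpressions (pre-order)...
  at root: ((((a*((5+y)*(z*5)))+((9*(4+2))+((3+8)+y)))+((((0+x)+(3*5))*(6+(z*b)))*(((6+b)+(1*0))+((b+x)*(2*9)))))*0) (SIMPLIFIABLE)
  at L: (((a*((5+y)*(z*5)))+((9*(4+2))+((3+8)+y)))+((((0+x)+(3*5))*(6+(z*b)))*(((6+b)+(1*0))+((b+x)*(2*9))))) (not simplifiable)
  at LL: ((a*((5+y)*(z*5)))+((9*(4+2))+((3+8)+y))) (not simplifiable)
  at LLL: (a*((5+y)*(z*5))) (not simplifiable)
  at LLLR: ((5+y)*(z*5)) (not simplifiable)
  at LLLRL: (5+y) (not simplifiable)
  at LLLRR: (z*5) (not simplifiable)
  at LLR: ((9*(4+2))+((3+8)+y)) (not simplifiable)
  at LLRL: (9*(4+2)) (not simplifiable)
  at LLRLR: (4+2) (SIMPLIFIABLE)
  at LLRR: ((3+8)+y) (not simplifiable)
  at LLRRL: (3+8) (SIMPLIFIABLE)
  at LR: ((((0+x)+(3*5))*(6+(z*b)))*(((6+b)+(1*0))+((b+x)*(2*9)))) (not simplifiable)
  at LRL: (((0+x)+(3*5))*(6+(z*b))) (not simplifiable)
  at LRLL: ((0+x)+(3*5)) (not simplifiable)
  at LRLLL: (0+x) (SIMPLIFIABLE)
  at LRLLR: (3*5) (SIMPLIFIABLE)
  at LRLR: (6+(z*b)) (not simplifiable)
  at LRLRR: (z*b) (not simplifiable)
  at LRR: (((6+b)+(1*0))+((b+x)*(2*9))) (not simplifiable)
  at LRRL: ((6+b)+(1*0)) (not simplifiable)
  at LRRLL: (6+b) (not simplifiable)
  at LRRLR: (1*0) (SIMPLIFIABLE)
  at LRRR: ((b+x)*(2*9)) (not simplifiable)
  at LRRRL: (b+x) (not simplifiable)
  at LRRRR: (2*9) (SIMPLIFIABLE)
Found simplifiable subexpr at path root: ((((a*((5+y)*(z*5)))+((9*(4+2))+((3+8)+y)))+((((0+x)+(3*5))*(6+(z*b)))*(((6+b)+(1*0))+((b+x)*(2*9)))))*0)
One SIMPLIFY step would give: 0
-> NOT in normal form.

Answer: no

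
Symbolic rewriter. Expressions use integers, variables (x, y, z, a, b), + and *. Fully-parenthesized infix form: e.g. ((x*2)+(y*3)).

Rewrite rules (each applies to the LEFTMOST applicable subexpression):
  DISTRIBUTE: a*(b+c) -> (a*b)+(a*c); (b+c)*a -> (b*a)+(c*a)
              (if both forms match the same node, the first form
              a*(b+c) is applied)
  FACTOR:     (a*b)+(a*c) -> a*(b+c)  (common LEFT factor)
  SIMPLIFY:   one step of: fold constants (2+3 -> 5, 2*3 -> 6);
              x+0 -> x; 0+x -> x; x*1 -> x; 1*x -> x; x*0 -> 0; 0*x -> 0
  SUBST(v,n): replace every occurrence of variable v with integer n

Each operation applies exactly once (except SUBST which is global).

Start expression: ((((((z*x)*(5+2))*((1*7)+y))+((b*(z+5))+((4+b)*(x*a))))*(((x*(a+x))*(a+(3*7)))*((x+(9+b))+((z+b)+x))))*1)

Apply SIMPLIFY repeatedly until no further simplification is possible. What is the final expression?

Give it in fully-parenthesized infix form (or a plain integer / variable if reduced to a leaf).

Start: ((((((z*x)*(5+2))*((1*7)+y))+((b*(z+5))+((4+b)*(x*a))))*(((x*(a+x))*(a+(3*7)))*((x+(9+b))+((z+b)+x))))*1)
Step 1: at root: ((((((z*x)*(5+2))*((1*7)+y))+((b*(z+5))+((4+b)*(x*a))))*(((x*(a+x))*(a+(3*7)))*((x+(9+b))+((z+b)+x))))*1) -> (((((z*x)*(5+2))*((1*7)+y))+((b*(z+5))+((4+b)*(x*a))))*(((x*(a+x))*(a+(3*7)))*((x+(9+b))+((z+b)+x)))); overall: ((((((z*x)*(5+2))*((1*7)+y))+((b*(z+5))+((4+b)*(x*a))))*(((x*(a+x))*(a+(3*7)))*((x+(9+b))+((z+b)+x))))*1) -> (((((z*x)*(5+2))*((1*7)+y))+((b*(z+5))+((4+b)*(x*a))))*(((x*(a+x))*(a+(3*7)))*((x+(9+b))+((z+b)+x))))
Step 2: at LLLR: (5+2) -> 7; overall: (((((z*x)*(5+2))*((1*7)+y))+((b*(z+5))+((4+b)*(x*a))))*(((x*(a+x))*(a+(3*7)))*((x+(9+b))+((z+b)+x)))) -> (((((z*x)*7)*((1*7)+y))+((b*(z+5))+((4+b)*(x*a))))*(((x*(a+x))*(a+(3*7)))*((x+(9+b))+((z+b)+x))))
Step 3: at LLRL: (1*7) -> 7; overall: (((((z*x)*7)*((1*7)+y))+((b*(z+5))+((4+b)*(x*a))))*(((x*(a+x))*(a+(3*7)))*((x+(9+b))+((z+b)+x)))) -> (((((z*x)*7)*(7+y))+((b*(z+5))+((4+b)*(x*a))))*(((x*(a+x))*(a+(3*7)))*((x+(9+b))+((z+b)+x))))
Step 4: at RLRR: (3*7) -> 21; overall: (((((z*x)*7)*(7+y))+((b*(z+5))+((4+b)*(x*a))))*(((x*(a+x))*(a+(3*7)))*((x+(9+b))+((z+b)+x)))) -> (((((z*x)*7)*(7+y))+((b*(z+5))+((4+b)*(x*a))))*(((x*(a+x))*(a+21))*((x+(9+b))+((z+b)+x))))
Fixed point: (((((z*x)*7)*(7+y))+((b*(z+5))+((4+b)*(x*a))))*(((x*(a+x))*(a+21))*((x+(9+b))+((z+b)+x))))

Answer: (((((z*x)*7)*(7+y))+((b*(z+5))+((4+b)*(x*a))))*(((x*(a+x))*(a+21))*((x+(9+b))+((z+b)+x))))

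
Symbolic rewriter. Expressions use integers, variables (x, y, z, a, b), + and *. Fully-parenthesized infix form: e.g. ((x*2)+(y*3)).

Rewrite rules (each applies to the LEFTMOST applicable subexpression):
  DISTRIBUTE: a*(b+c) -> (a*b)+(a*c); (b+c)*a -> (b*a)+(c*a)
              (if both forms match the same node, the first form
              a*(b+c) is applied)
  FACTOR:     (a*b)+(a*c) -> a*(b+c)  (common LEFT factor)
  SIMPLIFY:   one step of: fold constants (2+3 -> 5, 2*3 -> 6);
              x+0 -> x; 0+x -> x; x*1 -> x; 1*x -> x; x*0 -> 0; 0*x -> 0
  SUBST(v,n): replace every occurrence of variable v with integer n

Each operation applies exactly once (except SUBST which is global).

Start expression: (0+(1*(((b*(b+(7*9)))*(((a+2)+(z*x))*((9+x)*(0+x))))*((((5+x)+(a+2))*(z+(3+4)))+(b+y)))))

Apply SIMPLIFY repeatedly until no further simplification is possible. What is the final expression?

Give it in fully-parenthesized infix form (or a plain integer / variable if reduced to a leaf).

Start: (0+(1*(((b*(b+(7*9)))*(((a+2)+(z*x))*((9+x)*(0+x))))*((((5+x)+(a+2))*(z+(3+4)))+(b+y)))))
Step 1: at root: (0+(1*(((b*(b+(7*9)))*(((a+2)+(z*x))*((9+x)*(0+x))))*((((5+x)+(a+2))*(z+(3+4)))+(b+y))))) -> (1*(((b*(b+(7*9)))*(((a+2)+(z*x))*((9+x)*(0+x))))*((((5+x)+(a+2))*(z+(3+4)))+(b+y)))); overall: (0+(1*(((b*(b+(7*9)))*(((a+2)+(z*x))*((9+x)*(0+x))))*((((5+x)+(a+2))*(z+(3+4)))+(b+y))))) -> (1*(((b*(b+(7*9)))*(((a+2)+(z*x))*((9+x)*(0+x))))*((((5+x)+(a+2))*(z+(3+4)))+(b+y))))
Step 2: at root: (1*(((b*(b+(7*9)))*(((a+2)+(z*x))*((9+x)*(0+x))))*((((5+x)+(a+2))*(z+(3+4)))+(b+y)))) -> (((b*(b+(7*9)))*(((a+2)+(z*x))*((9+x)*(0+x))))*((((5+x)+(a+2))*(z+(3+4)))+(b+y))); overall: (1*(((b*(b+(7*9)))*(((a+2)+(z*x))*((9+x)*(0+x))))*((((5+x)+(a+2))*(z+(3+4)))+(b+y)))) -> (((b*(b+(7*9)))*(((a+2)+(z*x))*((9+x)*(0+x))))*((((5+x)+(a+2))*(z+(3+4)))+(b+y)))
Step 3: at LLRR: (7*9) -> 63; overall: (((b*(b+(7*9)))*(((a+2)+(z*x))*((9+x)*(0+x))))*((((5+x)+(a+2))*(z+(3+4)))+(b+y))) -> (((b*(b+63))*(((a+2)+(z*x))*((9+x)*(0+x))))*((((5+x)+(a+2))*(z+(3+4)))+(b+y)))
Step 4: at LRRR: (0+x) -> x; overall: (((b*(b+63))*(((a+2)+(z*x))*((9+x)*(0+x))))*((((5+x)+(a+2))*(z+(3+4)))+(b+y))) -> (((b*(b+63))*(((a+2)+(z*x))*((9+x)*x)))*((((5+x)+(a+2))*(z+(3+4)))+(b+y)))
Step 5: at RLRR: (3+4) -> 7; overall: (((b*(b+63))*(((a+2)+(z*x))*((9+x)*x)))*((((5+x)+(a+2))*(z+(3+4)))+(b+y))) -> (((b*(b+63))*(((a+2)+(z*x))*((9+x)*x)))*((((5+x)+(a+2))*(z+7))+(b+y)))
Fixed point: (((b*(b+63))*(((a+2)+(z*x))*((9+x)*x)))*((((5+x)+(a+2))*(z+7))+(b+y)))

Answer: (((b*(b+63))*(((a+2)+(z*x))*((9+x)*x)))*((((5+x)+(a+2))*(z+7))+(b+y)))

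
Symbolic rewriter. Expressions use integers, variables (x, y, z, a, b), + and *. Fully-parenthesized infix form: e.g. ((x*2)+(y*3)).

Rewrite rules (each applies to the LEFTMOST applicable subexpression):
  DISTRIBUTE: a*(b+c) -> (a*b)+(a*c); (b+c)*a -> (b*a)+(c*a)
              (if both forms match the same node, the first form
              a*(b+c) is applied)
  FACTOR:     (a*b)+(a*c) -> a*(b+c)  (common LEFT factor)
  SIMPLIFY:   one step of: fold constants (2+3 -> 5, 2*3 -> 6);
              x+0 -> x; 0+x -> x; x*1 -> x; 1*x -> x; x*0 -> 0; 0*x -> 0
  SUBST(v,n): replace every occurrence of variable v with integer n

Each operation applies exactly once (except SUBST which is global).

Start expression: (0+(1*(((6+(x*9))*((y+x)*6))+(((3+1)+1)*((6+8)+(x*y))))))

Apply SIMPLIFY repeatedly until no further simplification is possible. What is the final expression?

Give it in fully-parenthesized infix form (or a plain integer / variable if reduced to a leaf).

Start: (0+(1*(((6+(x*9))*((y+x)*6))+(((3+1)+1)*((6+8)+(x*y))))))
Step 1: at root: (0+(1*(((6+(x*9))*((y+x)*6))+(((3+1)+1)*((6+8)+(x*y)))))) -> (1*(((6+(x*9))*((y+x)*6))+(((3+1)+1)*((6+8)+(x*y))))); overall: (0+(1*(((6+(x*9))*((y+x)*6))+(((3+1)+1)*((6+8)+(x*y)))))) -> (1*(((6+(x*9))*((y+x)*6))+(((3+1)+1)*((6+8)+(x*y)))))
Step 2: at root: (1*(((6+(x*9))*((y+x)*6))+(((3+1)+1)*((6+8)+(x*y))))) -> (((6+(x*9))*((y+x)*6))+(((3+1)+1)*((6+8)+(x*y)))); overall: (1*(((6+(x*9))*((y+x)*6))+(((3+1)+1)*((6+8)+(x*y))))) -> (((6+(x*9))*((y+x)*6))+(((3+1)+1)*((6+8)+(x*y))))
Step 3: at RLL: (3+1) -> 4; overall: (((6+(x*9))*((y+x)*6))+(((3+1)+1)*((6+8)+(x*y)))) -> (((6+(x*9))*((y+x)*6))+((4+1)*((6+8)+(x*y))))
Step 4: at RL: (4+1) -> 5; overall: (((6+(x*9))*((y+x)*6))+((4+1)*((6+8)+(x*y)))) -> (((6+(x*9))*((y+x)*6))+(5*((6+8)+(x*y))))
Step 5: at RRL: (6+8) -> 14; overall: (((6+(x*9))*((y+x)*6))+(5*((6+8)+(x*y)))) -> (((6+(x*9))*((y+x)*6))+(5*(14+(x*y))))
Fixed point: (((6+(x*9))*((y+x)*6))+(5*(14+(x*y))))

Answer: (((6+(x*9))*((y+x)*6))+(5*(14+(x*y))))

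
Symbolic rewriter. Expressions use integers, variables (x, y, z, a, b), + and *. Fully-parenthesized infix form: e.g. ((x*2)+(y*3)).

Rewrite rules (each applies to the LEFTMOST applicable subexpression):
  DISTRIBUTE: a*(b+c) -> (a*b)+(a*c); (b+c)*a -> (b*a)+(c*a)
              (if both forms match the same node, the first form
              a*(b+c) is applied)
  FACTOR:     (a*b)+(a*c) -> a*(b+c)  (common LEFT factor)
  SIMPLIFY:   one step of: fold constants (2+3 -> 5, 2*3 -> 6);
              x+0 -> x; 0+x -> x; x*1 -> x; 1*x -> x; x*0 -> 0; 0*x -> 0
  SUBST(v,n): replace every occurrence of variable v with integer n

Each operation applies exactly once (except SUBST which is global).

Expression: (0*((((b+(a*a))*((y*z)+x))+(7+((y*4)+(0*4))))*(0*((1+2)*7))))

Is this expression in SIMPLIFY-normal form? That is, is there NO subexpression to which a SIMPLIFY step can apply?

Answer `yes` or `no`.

Answer: no

Derivation:
Expression: (0*((((b+(a*a))*((y*z)+x))+(7+((y*4)+(0*4))))*(0*((1+2)*7))))
Scanning for simplifiable subexpressions (pre-order)...
  at root: (0*((((b+(a*a))*((y*z)+x))+(7+((y*4)+(0*4))))*(0*((1+2)*7)))) (SIMPLIFIABLE)
  at R: ((((b+(a*a))*((y*z)+x))+(7+((y*4)+(0*4))))*(0*((1+2)*7))) (not simplifiable)
  at RL: (((b+(a*a))*((y*z)+x))+(7+((y*4)+(0*4)))) (not simplifiable)
  at RLL: ((b+(a*a))*((y*z)+x)) (not simplifiable)
  at RLLL: (b+(a*a)) (not simplifiable)
  at RLLLR: (a*a) (not simplifiable)
  at RLLR: ((y*z)+x) (not simplifiable)
  at RLLRL: (y*z) (not simplifiable)
  at RLR: (7+((y*4)+(0*4))) (not simplifiable)
  at RLRR: ((y*4)+(0*4)) (not simplifiable)
  at RLRRL: (y*4) (not simplifiable)
  at RLRRR: (0*4) (SIMPLIFIABLE)
  at RR: (0*((1+2)*7)) (SIMPLIFIABLE)
  at RRR: ((1+2)*7) (not simplifiable)
  at RRRL: (1+2) (SIMPLIFIABLE)
Found simplifiable subexpr at path root: (0*((((b+(a*a))*((y*z)+x))+(7+((y*4)+(0*4))))*(0*((1+2)*7))))
One SIMPLIFY step would give: 0
-> NOT in normal form.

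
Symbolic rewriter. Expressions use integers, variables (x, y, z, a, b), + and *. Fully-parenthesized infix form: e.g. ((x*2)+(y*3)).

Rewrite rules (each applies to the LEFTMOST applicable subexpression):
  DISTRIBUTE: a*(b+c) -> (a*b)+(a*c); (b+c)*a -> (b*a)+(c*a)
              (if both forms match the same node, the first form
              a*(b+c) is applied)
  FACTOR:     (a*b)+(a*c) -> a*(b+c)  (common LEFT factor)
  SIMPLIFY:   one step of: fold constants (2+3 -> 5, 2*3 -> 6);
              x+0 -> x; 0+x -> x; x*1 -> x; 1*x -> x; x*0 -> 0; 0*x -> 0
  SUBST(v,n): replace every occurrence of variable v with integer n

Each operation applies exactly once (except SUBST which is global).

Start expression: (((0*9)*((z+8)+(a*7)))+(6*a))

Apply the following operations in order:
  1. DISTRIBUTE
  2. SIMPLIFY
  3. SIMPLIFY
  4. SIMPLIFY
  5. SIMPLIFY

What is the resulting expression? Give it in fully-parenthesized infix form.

Start: (((0*9)*((z+8)+(a*7)))+(6*a))
Apply DISTRIBUTE at L (target: ((0*9)*((z+8)+(a*7)))): (((0*9)*((z+8)+(a*7)))+(6*a)) -> ((((0*9)*(z+8))+((0*9)*(a*7)))+(6*a))
Apply SIMPLIFY at LLL (target: (0*9)): ((((0*9)*(z+8))+((0*9)*(a*7)))+(6*a)) -> (((0*(z+8))+((0*9)*(a*7)))+(6*a))
Apply SIMPLIFY at LL (target: (0*(z+8))): (((0*(z+8))+((0*9)*(a*7)))+(6*a)) -> ((0+((0*9)*(a*7)))+(6*a))
Apply SIMPLIFY at L (target: (0+((0*9)*(a*7)))): ((0+((0*9)*(a*7)))+(6*a)) -> (((0*9)*(a*7))+(6*a))
Apply SIMPLIFY at LL (target: (0*9)): (((0*9)*(a*7))+(6*a)) -> ((0*(a*7))+(6*a))

Answer: ((0*(a*7))+(6*a))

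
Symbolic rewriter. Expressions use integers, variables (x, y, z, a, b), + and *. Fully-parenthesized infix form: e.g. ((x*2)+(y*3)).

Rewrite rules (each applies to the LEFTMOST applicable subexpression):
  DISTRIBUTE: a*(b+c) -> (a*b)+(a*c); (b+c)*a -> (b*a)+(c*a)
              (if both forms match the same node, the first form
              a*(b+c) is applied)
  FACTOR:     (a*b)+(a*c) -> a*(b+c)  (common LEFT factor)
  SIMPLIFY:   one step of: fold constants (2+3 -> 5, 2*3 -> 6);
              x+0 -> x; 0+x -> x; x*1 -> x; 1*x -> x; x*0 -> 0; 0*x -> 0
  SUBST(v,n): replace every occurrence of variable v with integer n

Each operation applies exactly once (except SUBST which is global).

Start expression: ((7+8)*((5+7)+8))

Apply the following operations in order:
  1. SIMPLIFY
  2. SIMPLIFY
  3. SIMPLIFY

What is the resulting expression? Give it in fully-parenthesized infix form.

Start: ((7+8)*((5+7)+8))
Apply SIMPLIFY at L (target: (7+8)): ((7+8)*((5+7)+8)) -> (15*((5+7)+8))
Apply SIMPLIFY at RL (target: (5+7)): (15*((5+7)+8)) -> (15*(12+8))
Apply SIMPLIFY at R (target: (12+8)): (15*(12+8)) -> (15*20)

Answer: (15*20)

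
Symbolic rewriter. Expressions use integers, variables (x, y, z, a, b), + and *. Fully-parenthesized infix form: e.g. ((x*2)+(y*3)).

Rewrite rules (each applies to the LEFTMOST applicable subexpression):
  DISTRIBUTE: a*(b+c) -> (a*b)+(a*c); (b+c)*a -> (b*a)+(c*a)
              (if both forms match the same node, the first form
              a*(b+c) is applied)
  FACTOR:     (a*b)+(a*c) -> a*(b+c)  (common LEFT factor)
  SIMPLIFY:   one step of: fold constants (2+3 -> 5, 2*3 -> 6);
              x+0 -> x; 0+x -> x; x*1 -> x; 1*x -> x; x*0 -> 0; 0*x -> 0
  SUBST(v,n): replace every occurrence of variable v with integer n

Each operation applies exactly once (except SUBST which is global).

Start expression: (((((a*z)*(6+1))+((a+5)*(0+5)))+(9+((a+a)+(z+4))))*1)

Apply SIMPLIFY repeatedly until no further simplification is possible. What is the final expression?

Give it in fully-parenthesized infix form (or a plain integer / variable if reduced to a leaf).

Answer: ((((a*z)*7)+((a+5)*5))+(9+((a+a)+(z+4))))

Derivation:
Start: (((((a*z)*(6+1))+((a+5)*(0+5)))+(9+((a+a)+(z+4))))*1)
Step 1: at root: (((((a*z)*(6+1))+((a+5)*(0+5)))+(9+((a+a)+(z+4))))*1) -> ((((a*z)*(6+1))+((a+5)*(0+5)))+(9+((a+a)+(z+4)))); overall: (((((a*z)*(6+1))+((a+5)*(0+5)))+(9+((a+a)+(z+4))))*1) -> ((((a*z)*(6+1))+((a+5)*(0+5)))+(9+((a+a)+(z+4))))
Step 2: at LLR: (6+1) -> 7; overall: ((((a*z)*(6+1))+((a+5)*(0+5)))+(9+((a+a)+(z+4)))) -> ((((a*z)*7)+((a+5)*(0+5)))+(9+((a+a)+(z+4))))
Step 3: at LRR: (0+5) -> 5; overall: ((((a*z)*7)+((a+5)*(0+5)))+(9+((a+a)+(z+4)))) -> ((((a*z)*7)+((a+5)*5))+(9+((a+a)+(z+4))))
Fixed point: ((((a*z)*7)+((a+5)*5))+(9+((a+a)+(z+4))))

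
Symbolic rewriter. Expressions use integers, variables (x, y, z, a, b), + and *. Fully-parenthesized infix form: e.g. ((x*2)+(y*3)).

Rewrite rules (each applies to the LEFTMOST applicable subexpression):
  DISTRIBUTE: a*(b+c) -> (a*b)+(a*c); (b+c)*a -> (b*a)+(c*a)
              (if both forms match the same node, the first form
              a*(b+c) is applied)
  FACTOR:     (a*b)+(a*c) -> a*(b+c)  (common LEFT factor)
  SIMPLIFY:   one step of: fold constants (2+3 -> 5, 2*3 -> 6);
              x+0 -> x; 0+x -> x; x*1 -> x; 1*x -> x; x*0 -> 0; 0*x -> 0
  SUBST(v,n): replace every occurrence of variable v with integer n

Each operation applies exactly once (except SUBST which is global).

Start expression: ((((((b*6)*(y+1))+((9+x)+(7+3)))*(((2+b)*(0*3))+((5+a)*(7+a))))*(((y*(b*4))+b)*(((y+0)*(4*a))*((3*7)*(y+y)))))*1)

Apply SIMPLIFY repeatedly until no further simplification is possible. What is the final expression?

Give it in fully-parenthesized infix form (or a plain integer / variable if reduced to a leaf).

Answer: (((((b*6)*(y+1))+((9+x)+10))*((5+a)*(7+a)))*(((y*(b*4))+b)*((y*(4*a))*(21*(y+y)))))

Derivation:
Start: ((((((b*6)*(y+1))+((9+x)+(7+3)))*(((2+b)*(0*3))+((5+a)*(7+a))))*(((y*(b*4))+b)*(((y+0)*(4*a))*((3*7)*(y+y)))))*1)
Step 1: at root: ((((((b*6)*(y+1))+((9+x)+(7+3)))*(((2+b)*(0*3))+((5+a)*(7+a))))*(((y*(b*4))+b)*(((y+0)*(4*a))*((3*7)*(y+y)))))*1) -> (((((b*6)*(y+1))+((9+x)+(7+3)))*(((2+b)*(0*3))+((5+a)*(7+a))))*(((y*(b*4))+b)*(((y+0)*(4*a))*((3*7)*(y+y))))); overall: ((((((b*6)*(y+1))+((9+x)+(7+3)))*(((2+b)*(0*3))+((5+a)*(7+a))))*(((y*(b*4))+b)*(((y+0)*(4*a))*((3*7)*(y+y)))))*1) -> (((((b*6)*(y+1))+((9+x)+(7+3)))*(((2+b)*(0*3))+((5+a)*(7+a))))*(((y*(b*4))+b)*(((y+0)*(4*a))*((3*7)*(y+y)))))
Step 2: at LLRR: (7+3) -> 10; overall: (((((b*6)*(y+1))+((9+x)+(7+3)))*(((2+b)*(0*3))+((5+a)*(7+a))))*(((y*(b*4))+b)*(((y+0)*(4*a))*((3*7)*(y+y))))) -> (((((b*6)*(y+1))+((9+x)+10))*(((2+b)*(0*3))+((5+a)*(7+a))))*(((y*(b*4))+b)*(((y+0)*(4*a))*((3*7)*(y+y)))))
Step 3: at LRLR: (0*3) -> 0; overall: (((((b*6)*(y+1))+((9+x)+10))*(((2+b)*(0*3))+((5+a)*(7+a))))*(((y*(b*4))+b)*(((y+0)*(4*a))*((3*7)*(y+y))))) -> (((((b*6)*(y+1))+((9+x)+10))*(((2+b)*0)+((5+a)*(7+a))))*(((y*(b*4))+b)*(((y+0)*(4*a))*((3*7)*(y+y)))))
Step 4: at LRL: ((2+b)*0) -> 0; overall: (((((b*6)*(y+1))+((9+x)+10))*(((2+b)*0)+((5+a)*(7+a))))*(((y*(b*4))+b)*(((y+0)*(4*a))*((3*7)*(y+y))))) -> (((((b*6)*(y+1))+((9+x)+10))*(0+((5+a)*(7+a))))*(((y*(b*4))+b)*(((y+0)*(4*a))*((3*7)*(y+y)))))
Step 5: at LR: (0+((5+a)*(7+a))) -> ((5+a)*(7+a)); overall: (((((b*6)*(y+1))+((9+x)+10))*(0+((5+a)*(7+a))))*(((y*(b*4))+b)*(((y+0)*(4*a))*((3*7)*(y+y))))) -> (((((b*6)*(y+1))+((9+x)+10))*((5+a)*(7+a)))*(((y*(b*4))+b)*(((y+0)*(4*a))*((3*7)*(y+y)))))
Step 6: at RRLL: (y+0) -> y; overall: (((((b*6)*(y+1))+((9+x)+10))*((5+a)*(7+a)))*(((y*(b*4))+b)*(((y+0)*(4*a))*((3*7)*(y+y))))) -> (((((b*6)*(y+1))+((9+x)+10))*((5+a)*(7+a)))*(((y*(b*4))+b)*((y*(4*a))*((3*7)*(y+y)))))
Step 7: at RRRL: (3*7) -> 21; overall: (((((b*6)*(y+1))+((9+x)+10))*((5+a)*(7+a)))*(((y*(b*4))+b)*((y*(4*a))*((3*7)*(y+y))))) -> (((((b*6)*(y+1))+((9+x)+10))*((5+a)*(7+a)))*(((y*(b*4))+b)*((y*(4*a))*(21*(y+y)))))
Fixed point: (((((b*6)*(y+1))+((9+x)+10))*((5+a)*(7+a)))*(((y*(b*4))+b)*((y*(4*a))*(21*(y+y)))))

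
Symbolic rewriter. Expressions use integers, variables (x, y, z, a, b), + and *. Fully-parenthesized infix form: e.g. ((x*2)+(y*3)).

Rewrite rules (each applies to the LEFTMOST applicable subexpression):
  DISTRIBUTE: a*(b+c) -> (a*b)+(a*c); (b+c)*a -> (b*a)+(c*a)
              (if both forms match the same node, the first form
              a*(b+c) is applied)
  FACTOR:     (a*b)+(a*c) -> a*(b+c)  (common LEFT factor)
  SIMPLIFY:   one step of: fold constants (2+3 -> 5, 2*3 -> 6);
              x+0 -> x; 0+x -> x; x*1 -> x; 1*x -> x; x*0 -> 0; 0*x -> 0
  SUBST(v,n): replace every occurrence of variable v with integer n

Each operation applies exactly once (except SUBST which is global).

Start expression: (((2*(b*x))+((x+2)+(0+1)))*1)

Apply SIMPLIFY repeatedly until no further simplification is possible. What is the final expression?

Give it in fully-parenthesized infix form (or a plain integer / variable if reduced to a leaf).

Answer: ((2*(b*x))+((x+2)+1))

Derivation:
Start: (((2*(b*x))+((x+2)+(0+1)))*1)
Step 1: at root: (((2*(b*x))+((x+2)+(0+1)))*1) -> ((2*(b*x))+((x+2)+(0+1))); overall: (((2*(b*x))+((x+2)+(0+1)))*1) -> ((2*(b*x))+((x+2)+(0+1)))
Step 2: at RR: (0+1) -> 1; overall: ((2*(b*x))+((x+2)+(0+1))) -> ((2*(b*x))+((x+2)+1))
Fixed point: ((2*(b*x))+((x+2)+1))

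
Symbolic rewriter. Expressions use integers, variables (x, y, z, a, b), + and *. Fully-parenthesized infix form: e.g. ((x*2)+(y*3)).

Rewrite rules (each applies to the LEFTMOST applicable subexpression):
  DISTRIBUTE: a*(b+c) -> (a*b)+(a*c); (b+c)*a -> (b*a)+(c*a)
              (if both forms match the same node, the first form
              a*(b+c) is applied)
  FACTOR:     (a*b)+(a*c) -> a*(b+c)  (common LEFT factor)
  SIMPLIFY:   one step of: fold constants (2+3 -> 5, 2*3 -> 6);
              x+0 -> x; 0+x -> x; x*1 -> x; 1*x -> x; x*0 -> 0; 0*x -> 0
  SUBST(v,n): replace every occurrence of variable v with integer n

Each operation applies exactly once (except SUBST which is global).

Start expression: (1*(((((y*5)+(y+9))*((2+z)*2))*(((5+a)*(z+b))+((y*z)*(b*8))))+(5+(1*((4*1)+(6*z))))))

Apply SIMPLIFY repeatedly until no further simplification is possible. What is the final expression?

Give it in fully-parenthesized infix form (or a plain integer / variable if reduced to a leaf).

Start: (1*(((((y*5)+(y+9))*((2+z)*2))*(((5+a)*(z+b))+((y*z)*(b*8))))+(5+(1*((4*1)+(6*z))))))
Step 1: at root: (1*(((((y*5)+(y+9))*((2+z)*2))*(((5+a)*(z+b))+((y*z)*(b*8))))+(5+(1*((4*1)+(6*z)))))) -> (((((y*5)+(y+9))*((2+z)*2))*(((5+a)*(z+b))+((y*z)*(b*8))))+(5+(1*((4*1)+(6*z))))); overall: (1*(((((y*5)+(y+9))*((2+z)*2))*(((5+a)*(z+b))+((y*z)*(b*8))))+(5+(1*((4*1)+(6*z)))))) -> (((((y*5)+(y+9))*((2+z)*2))*(((5+a)*(z+b))+((y*z)*(b*8))))+(5+(1*((4*1)+(6*z)))))
Step 2: at RR: (1*((4*1)+(6*z))) -> ((4*1)+(6*z)); overall: (((((y*5)+(y+9))*((2+z)*2))*(((5+a)*(z+b))+((y*z)*(b*8))))+(5+(1*((4*1)+(6*z))))) -> (((((y*5)+(y+9))*((2+z)*2))*(((5+a)*(z+b))+((y*z)*(b*8))))+(5+((4*1)+(6*z))))
Step 3: at RRL: (4*1) -> 4; overall: (((((y*5)+(y+9))*((2+z)*2))*(((5+a)*(z+b))+((y*z)*(b*8))))+(5+((4*1)+(6*z)))) -> (((((y*5)+(y+9))*((2+z)*2))*(((5+a)*(z+b))+((y*z)*(b*8))))+(5+(4+(6*z))))
Fixed point: (((((y*5)+(y+9))*((2+z)*2))*(((5+a)*(z+b))+((y*z)*(b*8))))+(5+(4+(6*z))))

Answer: (((((y*5)+(y+9))*((2+z)*2))*(((5+a)*(z+b))+((y*z)*(b*8))))+(5+(4+(6*z))))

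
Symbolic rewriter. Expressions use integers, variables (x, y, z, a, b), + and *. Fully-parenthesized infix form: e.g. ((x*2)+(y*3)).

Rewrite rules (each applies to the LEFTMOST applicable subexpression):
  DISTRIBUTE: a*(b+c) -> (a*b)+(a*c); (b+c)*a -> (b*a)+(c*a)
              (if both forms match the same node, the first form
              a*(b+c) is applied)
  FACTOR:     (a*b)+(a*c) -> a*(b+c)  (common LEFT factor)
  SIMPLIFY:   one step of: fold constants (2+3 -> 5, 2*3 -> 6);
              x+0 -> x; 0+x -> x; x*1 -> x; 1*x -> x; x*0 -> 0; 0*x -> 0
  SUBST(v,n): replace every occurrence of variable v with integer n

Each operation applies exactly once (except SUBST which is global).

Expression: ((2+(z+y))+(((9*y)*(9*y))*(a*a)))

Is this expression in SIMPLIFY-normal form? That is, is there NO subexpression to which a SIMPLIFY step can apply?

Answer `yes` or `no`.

Expression: ((2+(z+y))+(((9*y)*(9*y))*(a*a)))
Scanning for simplifiable subexpressions (pre-order)...
  at root: ((2+(z+y))+(((9*y)*(9*y))*(a*a))) (not simplifiable)
  at L: (2+(z+y)) (not simplifiable)
  at LR: (z+y) (not simplifiable)
  at R: (((9*y)*(9*y))*(a*a)) (not simplifiable)
  at RL: ((9*y)*(9*y)) (not simplifiable)
  at RLL: (9*y) (not simplifiable)
  at RLR: (9*y) (not simplifiable)
  at RR: (a*a) (not simplifiable)
Result: no simplifiable subexpression found -> normal form.

Answer: yes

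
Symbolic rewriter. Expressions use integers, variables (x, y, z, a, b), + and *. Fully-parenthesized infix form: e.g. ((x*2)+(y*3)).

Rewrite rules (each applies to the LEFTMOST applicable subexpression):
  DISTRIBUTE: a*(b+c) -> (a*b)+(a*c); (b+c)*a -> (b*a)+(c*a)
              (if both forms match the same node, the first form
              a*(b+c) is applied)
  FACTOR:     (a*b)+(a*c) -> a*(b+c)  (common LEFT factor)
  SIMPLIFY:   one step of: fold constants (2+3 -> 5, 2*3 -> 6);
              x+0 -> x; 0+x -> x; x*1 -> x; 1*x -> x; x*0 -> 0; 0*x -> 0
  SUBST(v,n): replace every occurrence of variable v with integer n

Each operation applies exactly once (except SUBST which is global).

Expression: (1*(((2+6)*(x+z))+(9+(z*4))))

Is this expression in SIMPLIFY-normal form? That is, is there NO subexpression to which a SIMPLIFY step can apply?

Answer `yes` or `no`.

Expression: (1*(((2+6)*(x+z))+(9+(z*4))))
Scanning for simplifiable subexpressions (pre-order)...
  at root: (1*(((2+6)*(x+z))+(9+(z*4)))) (SIMPLIFIABLE)
  at R: (((2+6)*(x+z))+(9+(z*4))) (not simplifiable)
  at RL: ((2+6)*(x+z)) (not simplifiable)
  at RLL: (2+6) (SIMPLIFIABLE)
  at RLR: (x+z) (not simplifiable)
  at RR: (9+(z*4)) (not simplifiable)
  at RRR: (z*4) (not simplifiable)
Found simplifiable subexpr at path root: (1*(((2+6)*(x+z))+(9+(z*4))))
One SIMPLIFY step would give: (((2+6)*(x+z))+(9+(z*4)))
-> NOT in normal form.

Answer: no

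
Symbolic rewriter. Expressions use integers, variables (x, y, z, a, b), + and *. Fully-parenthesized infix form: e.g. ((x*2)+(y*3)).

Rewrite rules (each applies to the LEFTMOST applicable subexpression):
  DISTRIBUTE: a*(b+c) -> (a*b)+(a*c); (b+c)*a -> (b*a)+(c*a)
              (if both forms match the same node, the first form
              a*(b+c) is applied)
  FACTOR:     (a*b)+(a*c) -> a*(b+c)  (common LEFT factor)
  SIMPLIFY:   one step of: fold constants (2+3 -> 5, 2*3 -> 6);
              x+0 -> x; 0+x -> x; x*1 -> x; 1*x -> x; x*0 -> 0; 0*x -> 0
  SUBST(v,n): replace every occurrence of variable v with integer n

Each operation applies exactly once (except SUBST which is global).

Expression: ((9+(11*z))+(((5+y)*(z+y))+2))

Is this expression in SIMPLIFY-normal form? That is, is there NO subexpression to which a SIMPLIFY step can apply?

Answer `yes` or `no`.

Answer: yes

Derivation:
Expression: ((9+(11*z))+(((5+y)*(z+y))+2))
Scanning for simplifiable subexpressions (pre-order)...
  at root: ((9+(11*z))+(((5+y)*(z+y))+2)) (not simplifiable)
  at L: (9+(11*z)) (not simplifiable)
  at LR: (11*z) (not simplifiable)
  at R: (((5+y)*(z+y))+2) (not simplifiable)
  at RL: ((5+y)*(z+y)) (not simplifiable)
  at RLL: (5+y) (not simplifiable)
  at RLR: (z+y) (not simplifiable)
Result: no simplifiable subexpression found -> normal form.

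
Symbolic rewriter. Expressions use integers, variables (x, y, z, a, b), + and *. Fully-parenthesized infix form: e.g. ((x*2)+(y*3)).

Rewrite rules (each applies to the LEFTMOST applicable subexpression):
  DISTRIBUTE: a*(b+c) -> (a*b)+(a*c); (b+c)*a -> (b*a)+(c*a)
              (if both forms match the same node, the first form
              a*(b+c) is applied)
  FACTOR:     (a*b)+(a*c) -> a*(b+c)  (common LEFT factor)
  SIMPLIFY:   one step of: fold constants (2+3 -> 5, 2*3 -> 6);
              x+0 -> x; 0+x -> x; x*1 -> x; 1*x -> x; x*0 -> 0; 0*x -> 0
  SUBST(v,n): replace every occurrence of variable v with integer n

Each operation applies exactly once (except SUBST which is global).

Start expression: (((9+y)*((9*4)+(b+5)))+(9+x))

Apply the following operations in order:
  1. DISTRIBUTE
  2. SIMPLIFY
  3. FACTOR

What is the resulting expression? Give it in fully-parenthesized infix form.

Answer: (((9+y)*(36+(b+5)))+(9+x))

Derivation:
Start: (((9+y)*((9*4)+(b+5)))+(9+x))
Apply DISTRIBUTE at L (target: ((9+y)*((9*4)+(b+5)))): (((9+y)*((9*4)+(b+5)))+(9+x)) -> ((((9+y)*(9*4))+((9+y)*(b+5)))+(9+x))
Apply SIMPLIFY at LLR (target: (9*4)): ((((9+y)*(9*4))+((9+y)*(b+5)))+(9+x)) -> ((((9+y)*36)+((9+y)*(b+5)))+(9+x))
Apply FACTOR at L (target: (((9+y)*36)+((9+y)*(b+5)))): ((((9+y)*36)+((9+y)*(b+5)))+(9+x)) -> (((9+y)*(36+(b+5)))+(9+x))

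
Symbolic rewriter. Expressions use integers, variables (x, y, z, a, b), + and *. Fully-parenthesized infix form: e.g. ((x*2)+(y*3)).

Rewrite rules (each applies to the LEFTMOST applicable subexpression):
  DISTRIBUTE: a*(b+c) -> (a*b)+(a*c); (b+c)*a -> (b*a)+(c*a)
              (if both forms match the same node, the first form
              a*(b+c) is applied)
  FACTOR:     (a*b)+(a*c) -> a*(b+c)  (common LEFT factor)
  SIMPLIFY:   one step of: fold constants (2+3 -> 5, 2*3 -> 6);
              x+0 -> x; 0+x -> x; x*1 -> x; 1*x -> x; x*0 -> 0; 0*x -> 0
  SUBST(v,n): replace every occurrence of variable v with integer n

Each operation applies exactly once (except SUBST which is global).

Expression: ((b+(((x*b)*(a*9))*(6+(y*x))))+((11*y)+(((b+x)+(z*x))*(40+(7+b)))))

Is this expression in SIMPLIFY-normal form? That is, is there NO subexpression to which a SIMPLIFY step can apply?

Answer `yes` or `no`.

Answer: yes

Derivation:
Expression: ((b+(((x*b)*(a*9))*(6+(y*x))))+((11*y)+(((b+x)+(z*x))*(40+(7+b)))))
Scanning for simplifiable subexpressions (pre-order)...
  at root: ((b+(((x*b)*(a*9))*(6+(y*x))))+((11*y)+(((b+x)+(z*x))*(40+(7+b))))) (not simplifiable)
  at L: (b+(((x*b)*(a*9))*(6+(y*x)))) (not simplifiable)
  at LR: (((x*b)*(a*9))*(6+(y*x))) (not simplifiable)
  at LRL: ((x*b)*(a*9)) (not simplifiable)
  at LRLL: (x*b) (not simplifiable)
  at LRLR: (a*9) (not simplifiable)
  at LRR: (6+(y*x)) (not simplifiable)
  at LRRR: (y*x) (not simplifiable)
  at R: ((11*y)+(((b+x)+(z*x))*(40+(7+b)))) (not simplifiable)
  at RL: (11*y) (not simplifiable)
  at RR: (((b+x)+(z*x))*(40+(7+b))) (not simplifiable)
  at RRL: ((b+x)+(z*x)) (not simplifiable)
  at RRLL: (b+x) (not simplifiable)
  at RRLR: (z*x) (not simplifiable)
  at RRR: (40+(7+b)) (not simplifiable)
  at RRRR: (7+b) (not simplifiable)
Result: no simplifiable subexpression found -> normal form.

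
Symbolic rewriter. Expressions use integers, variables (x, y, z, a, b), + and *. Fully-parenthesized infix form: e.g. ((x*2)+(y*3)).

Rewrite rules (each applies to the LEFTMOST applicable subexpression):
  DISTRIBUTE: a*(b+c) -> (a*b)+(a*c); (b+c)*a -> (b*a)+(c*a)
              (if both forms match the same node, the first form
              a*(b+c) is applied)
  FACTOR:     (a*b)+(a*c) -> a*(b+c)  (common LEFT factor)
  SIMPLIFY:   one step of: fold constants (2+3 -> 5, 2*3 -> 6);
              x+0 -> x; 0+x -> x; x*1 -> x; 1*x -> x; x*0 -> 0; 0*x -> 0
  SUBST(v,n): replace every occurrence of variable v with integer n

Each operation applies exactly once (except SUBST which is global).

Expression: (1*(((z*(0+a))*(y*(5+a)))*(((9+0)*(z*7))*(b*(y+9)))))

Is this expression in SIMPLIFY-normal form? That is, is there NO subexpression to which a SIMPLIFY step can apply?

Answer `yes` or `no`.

Answer: no

Derivation:
Expression: (1*(((z*(0+a))*(y*(5+a)))*(((9+0)*(z*7))*(b*(y+9)))))
Scanning for simplifiable subexpressions (pre-order)...
  at root: (1*(((z*(0+a))*(y*(5+a)))*(((9+0)*(z*7))*(b*(y+9))))) (SIMPLIFIABLE)
  at R: (((z*(0+a))*(y*(5+a)))*(((9+0)*(z*7))*(b*(y+9)))) (not simplifiable)
  at RL: ((z*(0+a))*(y*(5+a))) (not simplifiable)
  at RLL: (z*(0+a)) (not simplifiable)
  at RLLR: (0+a) (SIMPLIFIABLE)
  at RLR: (y*(5+a)) (not simplifiable)
  at RLRR: (5+a) (not simplifiable)
  at RR: (((9+0)*(z*7))*(b*(y+9))) (not simplifiable)
  at RRL: ((9+0)*(z*7)) (not simplifiable)
  at RRLL: (9+0) (SIMPLIFIABLE)
  at RRLR: (z*7) (not simplifiable)
  at RRR: (b*(y+9)) (not simplifiable)
  at RRRR: (y+9) (not simplifiable)
Found simplifiable subexpr at path root: (1*(((z*(0+a))*(y*(5+a)))*(((9+0)*(z*7))*(b*(y+9)))))
One SIMPLIFY step would give: (((z*(0+a))*(y*(5+a)))*(((9+0)*(z*7))*(b*(y+9))))
-> NOT in normal form.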